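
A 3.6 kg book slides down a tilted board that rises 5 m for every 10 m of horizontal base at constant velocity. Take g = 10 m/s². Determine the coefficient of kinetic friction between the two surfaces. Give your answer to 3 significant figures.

0.500

At constant velocity the net force along the incline is zero: mg sin 26.57° = μ mg cos 26.57°.
So μ = tan 26.57° = 0.4472 / 0.8944 = 0.5000.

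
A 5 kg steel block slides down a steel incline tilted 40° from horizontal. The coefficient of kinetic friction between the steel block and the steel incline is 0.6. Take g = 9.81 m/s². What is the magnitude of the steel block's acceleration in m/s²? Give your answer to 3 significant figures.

1.80 m/s²

Resolving the weight along the incline: the component pulling the steel block down the slope is mg sin 40° = 5 × 9.81 × 0.6428 = 31.529 N, and the normal force is N = mg cos 40° = 5 × 9.81 × 0.7660 = 37.572 N.
Kinetic friction acts up the slope with magnitude f = μN = 0.6 × 37.572 = 22.543 N.
Net force along the incline is 31.529 − 22.543 = 8.986 N, so a = 8.986 / 5 = 1.7972 m/s².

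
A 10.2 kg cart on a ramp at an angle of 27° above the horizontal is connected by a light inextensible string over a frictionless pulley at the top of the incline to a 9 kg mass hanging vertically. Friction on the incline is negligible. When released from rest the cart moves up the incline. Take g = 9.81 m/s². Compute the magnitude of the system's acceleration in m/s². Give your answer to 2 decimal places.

2.23 m/s²

For the cart on the incline: the weight component along the slope is m₁g sin 27° = 10.2 × 9.81 × 0.4540 = 45.428 N and the normal force is N = m₁g cos 27° = 89.156 N.
Newton's second law for the cart (up-slope positive): T − 45.428 = 10.2 a. For the hanging mass (downward positive): 9 × 9.81 − T = 9 a.
Adding the two equations eliminates T: 42.862 = 19.2 a, so a = 2.2324 m/s².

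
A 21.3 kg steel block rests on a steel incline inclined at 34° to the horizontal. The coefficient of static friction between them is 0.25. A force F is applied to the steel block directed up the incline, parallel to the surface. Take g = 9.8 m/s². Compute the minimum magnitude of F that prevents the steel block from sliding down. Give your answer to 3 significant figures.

73.5 N

The normal force is N = mg cos 34° = 173.053 N. With F at its minimum the steel block is on the verge of sliding down, so static friction is at its maximum μ_s N = 0.25 × 173.053 = 43.263 N and acts up the slope.
Equilibrium along the incline: F + μ_s N = mg sin 34°, so F = 116.726 − 43.263 = 73.463 N.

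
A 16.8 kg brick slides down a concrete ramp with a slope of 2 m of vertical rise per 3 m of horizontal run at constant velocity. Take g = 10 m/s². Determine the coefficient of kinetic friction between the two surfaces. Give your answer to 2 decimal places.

0.67

At constant velocity the net force along the incline is zero: mg sin 33.69° = μ mg cos 33.69°.
So μ = tan 33.69° = 0.5547 / 0.8321 = 0.6666.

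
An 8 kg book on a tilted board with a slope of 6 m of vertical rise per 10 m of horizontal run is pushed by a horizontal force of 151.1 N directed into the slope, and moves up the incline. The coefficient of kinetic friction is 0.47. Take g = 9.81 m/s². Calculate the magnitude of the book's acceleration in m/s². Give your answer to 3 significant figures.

The horizontal push has components F cos 30.96° = 151.1 × 0.8575 = 129.568 N up the incline and F sin 30.96° = 151.1 × 0.5145 = 77.741 N pressing into the surface.
The normal force is therefore N = mg cos 30.96° + F sin 30.96° = 67.297 + 77.741 = 145.038 N, and kinetic friction down the slope is μN = 0.47 × 145.038 = 68.168 N.
Along the incline: F cos 30.96° − mg sin 30.96° − μN = ma, so 129.568 − 40.378 − 68.168 = 8 a, giving a = 2.6278 m/s².

2.63 m/s²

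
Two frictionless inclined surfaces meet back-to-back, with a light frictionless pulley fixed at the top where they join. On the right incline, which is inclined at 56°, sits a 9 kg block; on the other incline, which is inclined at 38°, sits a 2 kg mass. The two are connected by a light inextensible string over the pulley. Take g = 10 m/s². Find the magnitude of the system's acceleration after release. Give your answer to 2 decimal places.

Resolve each weight along its own incline: the 9 kg mass has component 9 × 10 × sin 56° = 74.613 N down its slope, and the 2 kg mass has 2 × 10 × sin 38° = 12.313 N down its slope.
The 9 kg side's 74.613 N exceeds the other side's 12.313 N, so that mass slides down and the 2 kg mass slides up. Taking that direction as positive, Newton's second law for the whole system gives 74.613 − 12.313 = (9 + 2) a, so a = 62.300 / 11 = 5.6636 m/s².

5.66 m/s²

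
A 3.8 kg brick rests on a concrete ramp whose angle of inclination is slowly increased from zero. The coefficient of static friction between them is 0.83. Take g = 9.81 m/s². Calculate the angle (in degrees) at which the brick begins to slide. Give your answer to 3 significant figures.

At the threshold of sliding, static friction is at its maximum μ_s N and exactly balances the weight component along the incline: mg sin θ = μ_s mg cos θ.
Hence tan θ = μ_s = 0.83, so θ = arctan(0.83) = 39.6927°.

39.7°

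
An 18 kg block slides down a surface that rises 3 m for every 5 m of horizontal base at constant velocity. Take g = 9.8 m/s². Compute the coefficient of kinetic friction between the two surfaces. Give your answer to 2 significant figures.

At constant velocity the net force along the incline is zero: mg sin 30.96° = μ mg cos 30.96°.
So μ = tan 30.96° = 0.5145 / 0.8575 = 0.6000.

0.60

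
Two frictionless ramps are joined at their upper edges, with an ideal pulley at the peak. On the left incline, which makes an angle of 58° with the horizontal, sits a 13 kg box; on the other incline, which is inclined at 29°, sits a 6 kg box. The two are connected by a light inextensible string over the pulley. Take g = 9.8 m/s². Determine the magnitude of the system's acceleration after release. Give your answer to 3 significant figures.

Resolve each weight along its own incline: the 13 kg mass has component 13 × 9.8 × sin 58° = 108.041 N down its slope, and the 6 kg mass has 6 × 9.8 × sin 29° = 28.507 N down its slope.
The 13 kg side's 108.041 N exceeds the other side's 28.507 N, so that mass slides down and the 6 kg mass slides up. Taking that direction as positive, Newton's second law for the whole system gives 108.041 − 28.507 = (13 + 6) a, so a = 79.534 / 19 = 4.1860 m/s².

4.19 m/s²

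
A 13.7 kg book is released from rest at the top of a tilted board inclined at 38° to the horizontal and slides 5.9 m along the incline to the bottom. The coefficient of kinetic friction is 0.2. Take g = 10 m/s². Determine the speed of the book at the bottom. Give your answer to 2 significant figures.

The weight component along the incline is mg sin 38° = 84.346 N and the normal force is N = mg cos 38° = 107.957 N.
Friction up the slope is f = μN = 0.2 × 107.957 = 21.591 N, so the net downslope force is 84.346 − 21.591 = 62.755 N and a = 62.755 / 13.7 = 4.5807 m/s².
Starting from rest over a distance of 5.9 m, v² = 2aL = 2 × 4.5807 × 5.9 = 54.0523, so v = 7.3520 m/s.

7.4 m/s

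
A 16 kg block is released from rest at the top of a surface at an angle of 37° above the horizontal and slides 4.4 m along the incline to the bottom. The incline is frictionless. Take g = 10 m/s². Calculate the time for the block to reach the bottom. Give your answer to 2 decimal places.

The weight component along the incline is mg sin 37° = 96.290 N and the normal force is N = mg cos 37° = 127.782 N.
With no friction, a = g sin 37° = 6.0182 m/s².
Starting from rest, L = ½at², so t = √(2L/a) = √(2 × 4.4 / 6.0182) = 1.2092 s.

1.21 s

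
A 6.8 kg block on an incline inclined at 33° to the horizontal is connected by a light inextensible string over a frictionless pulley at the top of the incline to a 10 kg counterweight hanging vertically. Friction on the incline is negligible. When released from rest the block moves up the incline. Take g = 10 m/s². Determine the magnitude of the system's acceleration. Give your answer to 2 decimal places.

3.75 m/s²

For the block on the incline: the weight component along the slope is m₁g sin 33° = 6.8 × 10 × 0.5446 = 37.033 N and the normal force is N = m₁g cos 33° = 57.030 N.
Newton's second law for the block (up-slope positive): T − 37.033 = 6.8 a. For the hanging counterweight (downward positive): 10 × 10 − T = 10 a.
Adding the two equations eliminates T: 62.967 = 16.8 a, so a = 3.7480 m/s².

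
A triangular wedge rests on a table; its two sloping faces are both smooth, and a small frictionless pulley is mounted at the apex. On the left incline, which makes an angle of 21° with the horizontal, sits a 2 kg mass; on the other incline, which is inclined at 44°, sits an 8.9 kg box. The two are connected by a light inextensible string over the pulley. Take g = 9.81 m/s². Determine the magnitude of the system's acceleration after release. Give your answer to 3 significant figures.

4.92 m/s²

Resolve each weight along its own incline: the 2 kg mass has component 2 × 9.81 × sin 21° = 7.031 N down its slope, and the 8.9 kg mass has 8.9 × 9.81 × sin 44° = 60.650 N down its slope.
The 8.9 kg side's 60.650 N exceeds the other side's 7.031 N, so that mass slides down and the 2 kg mass slides up. Taking that direction as positive, Newton's second law for the whole system gives 60.650 − 7.031 = (2 + 8.9) a, so a = 53.619 / 10.9 = 4.9192 m/s².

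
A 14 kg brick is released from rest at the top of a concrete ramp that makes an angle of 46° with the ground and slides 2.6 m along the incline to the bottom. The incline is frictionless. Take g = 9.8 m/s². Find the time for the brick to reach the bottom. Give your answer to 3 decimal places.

The weight component along the incline is mg sin 46° = 98.693 N and the normal force is N = mg cos 46° = 95.307 N.
With no friction, a = g sin 46° = 7.0495 m/s².
Starting from rest, L = ½at², so t = √(2L/a) = √(2 × 2.6 / 7.0495) = 0.8589 s.

0.859 s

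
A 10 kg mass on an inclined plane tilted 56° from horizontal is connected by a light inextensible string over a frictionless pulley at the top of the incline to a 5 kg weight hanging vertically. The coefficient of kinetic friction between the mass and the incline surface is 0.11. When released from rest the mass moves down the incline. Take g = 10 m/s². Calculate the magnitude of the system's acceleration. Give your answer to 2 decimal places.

For the mass on the incline: the weight component along the slope is m₁g sin 56° = 10 × 10 × 0.8290 = 82.900 N and the normal force is N = m₁g cos 56° = 55.919 N.
Kinetic friction opposes the mass's motion down the incline: f = μN = 0.11 × 55.919 = 6.151 N acting up the slope.
Newton's second law for the mass (down-slope positive): 82.900 − 6.151 − T = 10 a. For the hanging weight (upward positive): T − 5 × 10 = 5 a.
Adding the two equations eliminates T: 26.749 = 15 a, so a = 1.7833 m/s².

1.78 m/s²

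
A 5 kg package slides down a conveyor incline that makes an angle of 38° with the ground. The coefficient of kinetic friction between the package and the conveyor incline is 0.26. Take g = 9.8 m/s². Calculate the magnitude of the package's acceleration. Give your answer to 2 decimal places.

4.03 m/s²

Resolving the weight along the incline: the component pulling the package down the slope is mg sin 38° = 5 × 9.8 × 0.6157 = 30.169 N, and the normal force is N = mg cos 38° = 5 × 9.8 × 0.7880 = 38.612 N.
Kinetic friction acts up the slope with magnitude f = μN = 0.26 × 38.612 = 10.039 N.
Net force along the incline is 30.169 − 10.039 = 20.130 N, so a = 20.130 / 5 = 4.0260 m/s².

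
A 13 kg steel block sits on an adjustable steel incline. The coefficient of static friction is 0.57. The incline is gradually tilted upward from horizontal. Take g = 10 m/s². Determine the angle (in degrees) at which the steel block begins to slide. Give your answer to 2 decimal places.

29.68°

At the threshold of sliding, static friction is at its maximum μ_s N and exactly balances the weight component along the incline: mg sin θ = μ_s mg cos θ.
Hence tan θ = μ_s = 0.57, so θ = arctan(0.57) = 29.6831°.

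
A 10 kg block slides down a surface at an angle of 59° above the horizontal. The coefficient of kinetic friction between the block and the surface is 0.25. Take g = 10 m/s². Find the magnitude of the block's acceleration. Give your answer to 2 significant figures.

7.3 m/s²

Resolving the weight along the incline: the component pulling the block down the slope is mg sin 59° = 10 × 10 × 0.8572 = 85.720 N, and the normal force is N = mg cos 59° = 10 × 10 × 0.5150 = 51.500 N.
Kinetic friction acts up the slope with magnitude f = μN = 0.25 × 51.500 = 12.875 N.
Net force along the incline is 85.720 − 12.875 = 72.845 N, so a = 72.845 / 10 = 7.2845 m/s².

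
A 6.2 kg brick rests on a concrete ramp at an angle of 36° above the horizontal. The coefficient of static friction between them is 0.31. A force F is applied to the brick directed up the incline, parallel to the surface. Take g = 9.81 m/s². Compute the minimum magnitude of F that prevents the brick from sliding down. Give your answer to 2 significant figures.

The normal force is N = mg cos 36° = 49.206 N. With F at its minimum the brick is on the verge of sliding down, so static friction is at its maximum μ_s N = 0.31 × 49.206 = 15.254 N and acts up the slope.
Equilibrium along the incline: F + μ_s N = mg sin 36°, so F = 35.750 − 15.254 = 20.496 N.

20 N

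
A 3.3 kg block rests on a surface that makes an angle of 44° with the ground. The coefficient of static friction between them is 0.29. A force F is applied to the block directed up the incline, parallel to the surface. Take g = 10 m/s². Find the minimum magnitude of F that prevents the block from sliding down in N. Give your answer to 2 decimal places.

16.04 N

The normal force is N = mg cos 44° = 23.738 N. With F at its minimum the block is on the verge of sliding down, so static friction is at its maximum μ_s N = 0.29 × 23.738 = 6.884 N and acts up the slope.
Equilibrium along the incline: F + μ_s N = mg sin 44°, so F = 22.924 − 6.884 = 16.040 N.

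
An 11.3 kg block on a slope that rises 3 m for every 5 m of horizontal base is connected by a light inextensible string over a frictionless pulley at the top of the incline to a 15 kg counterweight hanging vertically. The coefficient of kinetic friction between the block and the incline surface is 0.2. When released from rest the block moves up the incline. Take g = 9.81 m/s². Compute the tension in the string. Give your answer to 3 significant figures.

107 N

For the block on the incline: the weight component along the slope is m₁g sin 30.96° = 11.3 × 9.81 × 0.5145 = 57.034 N and the normal force is N = m₁g cos 30.96° = 95.056 N.
Kinetic friction opposes the block's motion up the incline: f = μN = 0.2 × 95.056 = 19.011 N acting down the slope.
Newton's second law for the block (up-slope positive): T − 57.034 − 19.011 = 11.3 a. For the hanging counterweight (downward positive): 15 × 9.81 − T = 15 a.
Adding the two equations eliminates T: 71.105 = 26.3 a, so a = 2.7036 m/s².
Then from the hanging counterweight's equation, T = 15 × (9.81 − 2.7036) = 106.596 N.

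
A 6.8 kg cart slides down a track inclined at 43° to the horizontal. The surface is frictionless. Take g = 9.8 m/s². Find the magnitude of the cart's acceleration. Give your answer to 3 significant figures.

Resolving the weight along the incline: the component pulling the cart down the slope is mg sin 43° = 6.8 × 9.8 × 0.6820 = 45.448 N, and the normal force is N = mg cos 43° = 6.8 × 9.8 × 0.7314 = 48.740 N.
With no friction the net force along the incline is 45.448 N, so a = g sin 43° = 45.448 / 6.8 = 6.6835 m/s².

6.68 m/s²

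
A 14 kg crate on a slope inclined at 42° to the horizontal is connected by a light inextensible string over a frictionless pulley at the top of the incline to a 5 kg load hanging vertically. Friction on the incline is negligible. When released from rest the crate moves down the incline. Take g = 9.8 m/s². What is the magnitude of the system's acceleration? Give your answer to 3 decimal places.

For the crate on the incline: the weight component along the slope is m₁g sin 42° = 14 × 9.8 × 0.6691 = 91.801 N and the normal force is N = m₁g cos 42° = 101.959 N.
Newton's second law for the crate (down-slope positive): 91.801 − T = 14 a. For the hanging load (upward positive): T − 5 × 9.8 = 5 a.
Adding the two equations eliminates T: 42.801 = 19 a, so a = 2.2527 m/s².

2.253 m/s²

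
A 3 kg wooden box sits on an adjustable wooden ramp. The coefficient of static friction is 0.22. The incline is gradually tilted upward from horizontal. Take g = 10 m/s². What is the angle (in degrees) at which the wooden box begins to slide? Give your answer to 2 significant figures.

12°

At the threshold of sliding, static friction is at its maximum μ_s N and exactly balances the weight component along the incline: mg sin θ = μ_s mg cos θ.
Hence tan θ = μ_s = 0.22, so θ = arctan(0.22) = 12.4074°.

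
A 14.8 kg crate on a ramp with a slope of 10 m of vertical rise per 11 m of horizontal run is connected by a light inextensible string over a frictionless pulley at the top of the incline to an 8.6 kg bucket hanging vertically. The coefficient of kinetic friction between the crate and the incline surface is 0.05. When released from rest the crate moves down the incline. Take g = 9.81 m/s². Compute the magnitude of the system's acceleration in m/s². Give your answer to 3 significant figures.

For the crate on the incline: the weight component along the slope is m₁g sin 42.27° = 14.8 × 9.81 × 0.6727 = 97.668 N and the normal force is N = m₁g cos 42.27° = 107.430 N.
Kinetic friction opposes the crate's motion down the incline: f = μN = 0.05 × 107.430 = 5.372 N acting up the slope.
Newton's second law for the crate (down-slope positive): 97.668 − 5.372 − T = 14.8 a. For the hanging bucket (upward positive): T − 8.6 × 9.81 = 8.6 a.
Adding the two equations eliminates T: 7.930 = 23.4 a, so a = 0.3389 m/s².

0.339 m/s²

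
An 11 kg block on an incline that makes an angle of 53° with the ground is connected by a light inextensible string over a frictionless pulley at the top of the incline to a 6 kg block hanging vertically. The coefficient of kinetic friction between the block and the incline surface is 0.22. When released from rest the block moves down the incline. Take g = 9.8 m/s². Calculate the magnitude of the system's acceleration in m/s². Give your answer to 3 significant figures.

0.766 m/s²

For the block on the incline: the weight component along the slope is m₁g sin 53° = 11 × 9.8 × 0.7986 = 86.089 N and the normal force is N = m₁g cos 53° = 64.876 N.
Kinetic friction opposes the block's motion down the incline: f = μN = 0.22 × 64.876 = 14.273 N acting up the slope.
Newton's second law for the block (down-slope positive): 86.089 − 14.273 − T = 11 a. For the hanging block (upward positive): T − 6 × 9.8 = 6 a.
Adding the two equations eliminates T: 13.016 = 17 a, so a = 0.7656 m/s².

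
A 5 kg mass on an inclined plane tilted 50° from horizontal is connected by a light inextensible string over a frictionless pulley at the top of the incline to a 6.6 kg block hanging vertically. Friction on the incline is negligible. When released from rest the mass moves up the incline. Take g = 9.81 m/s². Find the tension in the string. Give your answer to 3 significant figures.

49.3 N

For the mass on the incline: the weight component along the slope is m₁g sin 50° = 5 × 9.81 × 0.7660 = 37.572 N and the normal force is N = m₁g cos 50° = 31.529 N.
Newton's second law for the mass (up-slope positive): T − 37.572 = 5 a. For the hanging block (downward positive): 6.6 × 9.81 − T = 6.6 a.
Adding the two equations eliminates T: 27.174 = 11.6 a, so a = 2.3426 m/s².
Then from the hanging block's equation, T = 6.6 × (9.81 − 2.3426) = 49.285 N.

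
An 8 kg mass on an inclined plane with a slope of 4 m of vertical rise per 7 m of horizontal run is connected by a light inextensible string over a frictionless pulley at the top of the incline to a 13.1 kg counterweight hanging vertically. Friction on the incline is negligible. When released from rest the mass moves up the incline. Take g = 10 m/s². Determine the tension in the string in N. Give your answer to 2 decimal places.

For the mass on the incline: the weight component along the slope is m₁g sin 29.74° = 8 × 10 × 0.4961 = 39.688 N and the normal force is N = m₁g cos 29.74° = 69.459 N.
Newton's second law for the mass (up-slope positive): T − 39.688 = 8 a. For the hanging counterweight (downward positive): 13.1 × 10 − T = 13.1 a.
Adding the two equations eliminates T: 91.312 = 21.1 a, so a = 4.3276 m/s².
Then from the hanging counterweight's equation, T = 13.1 × (10 − 4.3276) = 74.308 N.

74.31 N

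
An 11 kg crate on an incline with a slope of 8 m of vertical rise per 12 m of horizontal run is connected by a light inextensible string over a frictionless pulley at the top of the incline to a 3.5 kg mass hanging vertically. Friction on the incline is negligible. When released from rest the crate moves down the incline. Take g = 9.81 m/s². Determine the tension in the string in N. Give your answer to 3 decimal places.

For the crate on the incline: the weight component along the slope is m₁g sin 33.69° = 11 × 9.81 × 0.5547 = 59.858 N and the normal force is N = m₁g cos 33.69° = 89.787 N.
Newton's second law for the crate (down-slope positive): 59.858 − T = 11 a. For the hanging mass (upward positive): T − 3.5 × 9.81 = 3.5 a.
Adding the two equations eliminates T: 25.523 = 14.5 a, so a = 1.7602 m/s².
Then from the hanging mass's equation, T = 3.5 × (9.81 + 1.7602) = 40.496 N.

40.496 N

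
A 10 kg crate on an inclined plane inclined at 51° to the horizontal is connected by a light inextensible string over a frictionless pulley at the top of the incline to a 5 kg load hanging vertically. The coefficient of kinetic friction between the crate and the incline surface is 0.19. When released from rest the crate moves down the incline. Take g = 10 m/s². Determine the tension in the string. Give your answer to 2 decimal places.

For the crate on the incline: the weight component along the slope is m₁g sin 51° = 10 × 10 × 0.7771 = 77.710 N and the normal force is N = m₁g cos 51° = 62.932 N.
Kinetic friction opposes the crate's motion down the incline: f = μN = 0.19 × 62.932 = 11.957 N acting up the slope.
Newton's second law for the crate (down-slope positive): 77.710 − 11.957 − T = 10 a. For the hanging load (upward positive): T − 5 × 10 = 5 a.
Adding the two equations eliminates T: 15.753 = 15 a, so a = 1.0502 m/s².
Then from the hanging load's equation, T = 5 × (10 + 1.0502) = 55.251 N.

55.25 N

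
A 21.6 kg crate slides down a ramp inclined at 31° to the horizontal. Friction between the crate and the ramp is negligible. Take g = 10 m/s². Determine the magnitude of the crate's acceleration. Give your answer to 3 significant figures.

5.15 m/s²

Resolving the weight along the incline: the component pulling the crate down the slope is mg sin 31° = 21.6 × 10 × 0.5150 = 111.240 N, and the normal force is N = mg cos 31° = 21.6 × 10 × 0.8572 = 185.155 N.
With no friction the net force along the incline is 111.240 N, so a = g sin 31° = 111.240 / 21.6 = 5.1500 m/s².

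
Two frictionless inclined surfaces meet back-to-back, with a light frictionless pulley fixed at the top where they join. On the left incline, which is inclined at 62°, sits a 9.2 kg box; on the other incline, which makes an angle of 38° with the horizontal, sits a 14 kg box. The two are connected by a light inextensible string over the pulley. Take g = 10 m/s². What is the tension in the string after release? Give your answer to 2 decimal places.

83.20 N

Resolve each weight along its own incline: the 9.2 kg mass has component 9.2 × 10 × sin 62° = 81.231 N down its slope, and the 14 kg mass has 14 × 10 × sin 38° = 86.193 N down its slope.
The 14 kg side's 86.193 N exceeds the other side's 81.231 N, so that mass slides down and the 9.2 kg mass slides up. Taking that direction as positive, Newton's second law for the whole system gives 86.193 − 81.231 = (9.2 + 14) a, so a = 4.962 / 23.2 = 0.2139 m/s².
For the 9.2 kg mass (up-slope positive): T − 81.231 = 9.2 × 0.2139, so T = 83.199 N.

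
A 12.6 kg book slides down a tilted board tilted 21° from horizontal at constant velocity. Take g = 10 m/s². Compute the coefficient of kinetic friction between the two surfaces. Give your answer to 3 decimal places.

0.384

At constant velocity the net force along the incline is zero: mg sin 21° = μ mg cos 21°.
So μ = tan 21° = 0.3584 / 0.9336 = 0.3839.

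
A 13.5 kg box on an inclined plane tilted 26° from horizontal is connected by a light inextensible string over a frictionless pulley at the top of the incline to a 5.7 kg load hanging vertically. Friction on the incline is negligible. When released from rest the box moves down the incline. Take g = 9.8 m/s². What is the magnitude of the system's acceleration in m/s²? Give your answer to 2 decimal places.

For the box on the incline: the weight component along the slope is m₁g sin 26° = 13.5 × 9.8 × 0.4384 = 58.000 N and the normal force is N = m₁g cos 26° = 118.910 N.
Newton's second law for the box (down-slope positive): 58.000 − T = 13.5 a. For the hanging load (upward positive): T − 5.7 × 9.8 = 5.7 a.
Adding the two equations eliminates T: 2.140 = 19.2 a, so a = 0.1115 m/s².

0.11 m/s²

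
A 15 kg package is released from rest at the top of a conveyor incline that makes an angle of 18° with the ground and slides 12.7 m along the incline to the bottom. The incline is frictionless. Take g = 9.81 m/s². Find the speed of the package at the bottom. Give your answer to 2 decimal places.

The weight component along the incline is mg sin 18° = 45.472 N and the normal force is N = mg cos 18° = 139.948 N.
With no friction, a = g sin 18° = 3.0315 m/s².
Starting from rest over a distance of 12.7 m, v² = 2aL = 2 × 3.0315 × 12.7 = 77.0001, so v = 8.7750 m/s.

8.77 m/s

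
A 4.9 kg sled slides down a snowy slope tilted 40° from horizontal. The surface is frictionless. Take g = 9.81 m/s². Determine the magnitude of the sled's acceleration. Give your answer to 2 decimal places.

6.31 m/s²

Resolving the weight along the incline: the component pulling the sled down the slope is mg sin 40° = 4.9 × 9.81 × 0.6428 = 30.899 N, and the normal force is N = mg cos 40° = 4.9 × 9.81 × 0.7660 = 36.821 N.
With no friction the net force along the incline is 30.899 N, so a = g sin 40° = 30.899 / 4.9 = 6.3059 m/s².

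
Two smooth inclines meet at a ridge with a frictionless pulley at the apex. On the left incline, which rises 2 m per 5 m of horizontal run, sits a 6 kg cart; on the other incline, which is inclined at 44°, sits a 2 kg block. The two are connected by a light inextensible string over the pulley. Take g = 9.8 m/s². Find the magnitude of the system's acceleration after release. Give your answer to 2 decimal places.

Resolve each weight along its own incline: the 6 kg mass has component 6 × 9.8 × sin 21.80° = 21.838 N down its slope, and the 2 kg mass has 2 × 9.8 × sin 44° = 13.615 N down its slope.
The 6 kg side's 21.838 N exceeds the other side's 13.615 N, so that mass slides down and the 2 kg mass slides up. Taking that direction as positive, Newton's second law for the whole system gives 21.838 − 13.615 = (6 + 2) a, so a = 8.223 / 8 = 1.0279 m/s².

1.03 m/s²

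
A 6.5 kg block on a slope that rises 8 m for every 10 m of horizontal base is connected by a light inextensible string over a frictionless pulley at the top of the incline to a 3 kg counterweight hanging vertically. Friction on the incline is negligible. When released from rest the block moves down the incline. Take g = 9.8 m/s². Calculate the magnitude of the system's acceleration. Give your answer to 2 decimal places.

For the block on the incline: the weight component along the slope is m₁g sin 38.66° = 6.5 × 9.8 × 0.6247 = 39.793 N and the normal force is N = m₁g cos 38.66° = 49.741 N.
Newton's second law for the block (down-slope positive): 39.793 − T = 6.5 a. For the hanging counterweight (upward positive): T − 3 × 9.8 = 3 a.
Adding the two equations eliminates T: 10.393 = 9.5 a, so a = 1.0940 m/s².

1.09 m/s²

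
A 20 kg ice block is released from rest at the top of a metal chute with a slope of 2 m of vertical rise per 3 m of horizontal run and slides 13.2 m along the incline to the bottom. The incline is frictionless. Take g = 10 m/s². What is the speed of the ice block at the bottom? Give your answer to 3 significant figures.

The weight component along the incline is mg sin 33.69° = 110.940 N and the normal force is N = mg cos 33.69° = 166.410 N.
With no friction, a = g sin 33.69° = 5.5470 m/s².
Starting from rest over a distance of 13.2 m, v² = 2aL = 2 × 5.5470 × 13.2 = 146.4408, so v = 12.1013 m/s.

12.1 m/s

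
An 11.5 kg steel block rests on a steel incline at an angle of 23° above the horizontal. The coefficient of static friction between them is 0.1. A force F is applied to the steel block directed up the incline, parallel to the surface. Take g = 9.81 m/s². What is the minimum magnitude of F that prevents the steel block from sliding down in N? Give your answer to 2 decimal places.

33.70 N

The normal force is N = mg cos 23° = 103.847 N. With F at its minimum the steel block is on the verge of sliding down, so static friction is at its maximum μ_s N = 0.1 × 103.847 = 10.385 N and acts up the slope.
Equilibrium along the incline: F + μ_s N = mg sin 23°, so F = 44.080 − 10.385 = 33.695 N.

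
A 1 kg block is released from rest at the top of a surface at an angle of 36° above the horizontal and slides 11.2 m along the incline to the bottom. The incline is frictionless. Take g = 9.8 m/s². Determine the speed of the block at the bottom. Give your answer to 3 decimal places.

11.359 m/s

The weight component along the incline is mg sin 36° = 5.760 N and the normal force is N = mg cos 36° = 7.928 N.
With no friction, a = g sin 36° = 5.7603 m/s².
Starting from rest over a distance of 11.2 m, v² = 2aL = 2 × 5.7603 × 11.2 = 129.0307, so v = 11.3592 m/s.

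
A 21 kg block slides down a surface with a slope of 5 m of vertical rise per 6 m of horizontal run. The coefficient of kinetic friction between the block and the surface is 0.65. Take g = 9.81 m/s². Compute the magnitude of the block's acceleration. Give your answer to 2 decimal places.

1.38 m/s²

Resolving the weight along the incline: the component pulling the block down the slope is mg sin 39.81° = 21 × 9.81 × 0.6402 = 131.888 N, and the normal force is N = mg cos 39.81° = 21 × 9.81 × 0.7682 = 158.257 N.
Kinetic friction acts up the slope with magnitude f = μN = 0.65 × 158.257 = 102.867 N.
Net force along the incline is 131.888 − 102.867 = 29.021 N, so a = 29.021 / 21 = 1.3820 m/s².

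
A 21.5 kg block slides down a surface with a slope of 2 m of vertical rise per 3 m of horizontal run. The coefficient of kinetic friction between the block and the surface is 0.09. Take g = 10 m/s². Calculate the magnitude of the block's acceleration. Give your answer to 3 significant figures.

4.80 m/s²

Resolving the weight along the incline: the component pulling the block down the slope is mg sin 33.69° = 21.5 × 10 × 0.5547 = 119.260 N, and the normal force is N = mg cos 33.69° = 21.5 × 10 × 0.8321 = 178.901 N.
Kinetic friction acts up the slope with magnitude f = μN = 0.09 × 178.901 = 16.101 N.
Net force along the incline is 119.260 − 16.101 = 103.159 N, so a = 103.159 / 21.5 = 4.7981 m/s².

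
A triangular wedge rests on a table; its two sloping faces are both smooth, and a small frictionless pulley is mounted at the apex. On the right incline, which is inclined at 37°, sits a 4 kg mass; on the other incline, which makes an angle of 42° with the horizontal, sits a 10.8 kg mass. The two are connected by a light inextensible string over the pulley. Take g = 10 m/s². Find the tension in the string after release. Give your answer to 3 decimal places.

Resolve each weight along its own incline: the 4 kg mass has component 4 × 10 × sin 37° = 24.073 N down its slope, and the 10.8 kg mass has 10.8 × 10 × sin 42° = 72.266 N down its slope.
The 10.8 kg side's 72.266 N exceeds the other side's 24.073 N, so that mass slides down and the 4 kg mass slides up. Taking that direction as positive, Newton's second law for the whole system gives 72.266 − 24.073 = (4 + 10.8) a, so a = 48.193 / 14.8 = 3.2563 m/s².
For the 4 kg mass (up-slope positive): T − 24.073 = 4 × 3.2563, so T = 37.098 N.

37.098 N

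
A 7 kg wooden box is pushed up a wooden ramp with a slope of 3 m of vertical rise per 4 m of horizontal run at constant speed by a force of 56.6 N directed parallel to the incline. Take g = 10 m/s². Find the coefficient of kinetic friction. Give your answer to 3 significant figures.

At constant speed ΣF = 0 along the incline. The applied 56.6 N acts up the slope; the weight component mg sin 36.87° = 42.000 N and kinetic friction μN both act down the slope.
So 56.6 = 42.000 + μ × 56.000, giving μ = (56.6 − 42.000) / 56.000 = 0.2607.

0.261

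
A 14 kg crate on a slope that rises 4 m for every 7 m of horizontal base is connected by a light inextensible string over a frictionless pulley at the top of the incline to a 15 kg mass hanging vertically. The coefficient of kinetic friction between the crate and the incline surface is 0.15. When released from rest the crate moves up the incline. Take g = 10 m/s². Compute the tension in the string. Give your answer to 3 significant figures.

118 N

For the crate on the incline: the weight component along the slope is m₁g sin 29.74° = 14 × 10 × 0.4961 = 69.454 N and the normal force is N = m₁g cos 29.74° = 121.554 N.
Kinetic friction opposes the crate's motion up the incline: f = μN = 0.15 × 121.554 = 18.233 N acting down the slope.
Newton's second law for the crate (up-slope positive): T − 69.454 − 18.233 = 14 a. For the hanging mass (downward positive): 15 × 10 − T = 15 a.
Adding the two equations eliminates T: 62.313 = 29 a, so a = 2.1487 m/s².
Then from the hanging mass's equation, T = 15 × (10 − 2.1487) = 117.770 N.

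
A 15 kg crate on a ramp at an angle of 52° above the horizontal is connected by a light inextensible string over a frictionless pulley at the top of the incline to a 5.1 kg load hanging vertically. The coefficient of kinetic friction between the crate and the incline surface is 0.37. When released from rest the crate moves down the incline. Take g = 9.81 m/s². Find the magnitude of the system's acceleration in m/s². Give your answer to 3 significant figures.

For the crate on the incline: the weight component along the slope is m₁g sin 52° = 15 × 9.81 × 0.7880 = 115.954 N and the normal force is N = m₁g cos 52° = 90.595 N.
Kinetic friction opposes the crate's motion down the incline: f = μN = 0.37 × 90.595 = 33.520 N acting up the slope.
Newton's second law for the crate (down-slope positive): 115.954 − 33.520 − T = 15 a. For the hanging load (upward positive): T − 5.1 × 9.81 = 5.1 a.
Adding the two equations eliminates T: 32.403 = 20.1 a, so a = 1.6121 m/s².

1.61 m/s²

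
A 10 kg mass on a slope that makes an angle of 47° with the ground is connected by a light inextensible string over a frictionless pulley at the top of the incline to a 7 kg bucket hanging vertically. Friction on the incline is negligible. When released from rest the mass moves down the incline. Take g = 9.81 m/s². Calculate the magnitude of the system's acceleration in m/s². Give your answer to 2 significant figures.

For the mass on the incline: the weight component along the slope is m₁g sin 47° = 10 × 9.81 × 0.7314 = 71.750 N and the normal force is N = m₁g cos 47° = 66.904 N.
Newton's second law for the mass (down-slope positive): 71.750 − T = 10 a. For the hanging bucket (upward positive): T − 7 × 9.81 = 7 a.
Adding the two equations eliminates T: 3.080 = 17 a, so a = 0.1812 m/s².

0.18 m/s²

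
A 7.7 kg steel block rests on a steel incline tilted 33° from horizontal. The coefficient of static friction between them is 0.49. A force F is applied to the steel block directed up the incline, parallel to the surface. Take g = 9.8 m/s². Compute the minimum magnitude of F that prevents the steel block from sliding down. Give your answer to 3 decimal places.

The normal force is N = mg cos 33° = 63.286 N. With F at its minimum the steel block is on the verge of sliding down, so static friction is at its maximum μ_s N = 0.49 × 63.286 = 31.010 N and acts up the slope.
Equilibrium along the incline: F + μ_s N = mg sin 33°, so F = 41.098 − 31.010 = 10.088 N.

10.088 N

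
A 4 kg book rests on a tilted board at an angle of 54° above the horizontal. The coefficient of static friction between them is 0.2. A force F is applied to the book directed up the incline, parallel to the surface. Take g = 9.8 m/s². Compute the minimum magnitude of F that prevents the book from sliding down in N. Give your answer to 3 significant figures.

27.1 N

The normal force is N = mg cos 54° = 23.041 N. With F at its minimum the book is on the verge of sliding down, so static friction is at its maximum μ_s N = 0.2 × 23.041 = 4.608 N and acts up the slope.
Equilibrium along the incline: F + μ_s N = mg sin 54°, so F = 31.713 − 4.608 = 27.105 N.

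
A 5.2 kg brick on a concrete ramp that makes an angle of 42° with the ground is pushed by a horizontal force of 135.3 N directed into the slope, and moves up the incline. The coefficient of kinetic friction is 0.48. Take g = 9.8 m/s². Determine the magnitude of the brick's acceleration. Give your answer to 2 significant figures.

0.93 m/s²

The horizontal push has components F cos 42° = 135.3 × 0.7431 = 100.541 N up the incline and F sin 42° = 135.3 × 0.6691 = 90.529 N pressing into the surface.
The normal force is therefore N = mg cos 42° + F sin 42° = 37.868 + 90.529 = 128.397 N, and kinetic friction down the slope is μN = 0.48 × 128.397 = 61.631 N.
Along the incline: F cos 42° − mg sin 42° − μN = ma, so 100.541 − 34.097 − 61.631 = 5.2 a, giving a = 0.9256 m/s².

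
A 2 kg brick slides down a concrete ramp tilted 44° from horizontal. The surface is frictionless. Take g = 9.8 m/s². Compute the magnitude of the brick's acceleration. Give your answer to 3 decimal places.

Resolving the weight along the incline: the component pulling the brick down the slope is mg sin 44° = 2 × 9.8 × 0.6947 = 13.616 N, and the normal force is N = mg cos 44° = 2 × 9.8 × 0.7193 = 14.098 N.
With no friction the net force along the incline is 13.616 N, so a = g sin 44° = 13.616 / 2 = 6.8080 m/s².

6.808 m/s²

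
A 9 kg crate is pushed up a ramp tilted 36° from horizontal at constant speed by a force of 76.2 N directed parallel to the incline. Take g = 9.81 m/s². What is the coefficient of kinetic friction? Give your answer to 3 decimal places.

At constant speed ΣF = 0 along the incline. The applied 76.2 N acts up the slope; the weight component mg sin 36° = 51.896 N and kinetic friction μN both act down the slope.
So 76.2 = 51.896 + μ × 71.428, giving μ = (76.2 − 51.896) / 71.428 = 0.3403.

0.340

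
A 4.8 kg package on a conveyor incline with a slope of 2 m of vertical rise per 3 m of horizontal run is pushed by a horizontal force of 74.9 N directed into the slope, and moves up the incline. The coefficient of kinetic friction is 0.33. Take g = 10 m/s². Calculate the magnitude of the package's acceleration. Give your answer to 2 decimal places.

The horizontal push has components F cos 33.69° = 74.9 × 0.8321 = 62.324 N up the incline and F sin 33.69° = 74.9 × 0.5547 = 41.547 N pressing into the surface.
The normal force is therefore N = mg cos 33.69° + F sin 33.69° = 39.941 + 41.547 = 81.488 N, and kinetic friction down the slope is μN = 0.33 × 81.488 = 26.891 N.
Along the incline: F cos 33.69° − mg sin 33.69° − μN = ma, so 62.324 − 26.626 − 26.891 = 4.8 a, giving a = 1.8348 m/s².

1.83 m/s²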